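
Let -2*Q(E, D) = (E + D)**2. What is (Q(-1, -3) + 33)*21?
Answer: 525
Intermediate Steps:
Q(E, D) = -(D + E)**2/2 (Q(E, D) = -(E + D)**2/2 = -(D + E)**2/2)
(Q(-1, -3) + 33)*21 = (-(-3 - 1)**2/2 + 33)*21 = (-1/2*(-4)**2 + 33)*21 = (-1/2*16 + 33)*21 = (-8 + 33)*21 = 25*21 = 525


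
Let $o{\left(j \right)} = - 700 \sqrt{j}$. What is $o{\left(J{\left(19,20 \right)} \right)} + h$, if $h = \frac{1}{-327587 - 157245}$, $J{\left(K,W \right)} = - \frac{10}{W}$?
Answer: $- \frac{1}{484832} - 350 i \sqrt{2} \approx -2.0626 \cdot 10^{-6} - 494.97 i$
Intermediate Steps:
$h = - \frac{1}{484832}$ ($h = \frac{1}{-484832} = - \frac{1}{484832} \approx -2.0626 \cdot 10^{-6}$)
$o{\left(J{\left(19,20 \right)} \right)} + h = - 700 \sqrt{- \frac{10}{20}} - \frac{1}{484832} = - 700 \sqrt{\left(-10\right) \frac{1}{20}} - \frac{1}{484832} = - 700 \sqrt{- \frac{1}{2}} - \frac{1}{484832} = - 700 \frac{i \sqrt{2}}{2} - \frac{1}{484832} = - 350 i \sqrt{2} - \frac{1}{484832} = - \frac{1}{484832} - 350 i \sqrt{2}$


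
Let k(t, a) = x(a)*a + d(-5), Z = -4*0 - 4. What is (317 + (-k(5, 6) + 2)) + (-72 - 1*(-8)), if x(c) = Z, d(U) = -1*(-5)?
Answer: 274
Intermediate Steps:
Z = -4 (Z = 0 - 4 = -4)
d(U) = 5
x(c) = -4
k(t, a) = 5 - 4*a (k(t, a) = -4*a + 5 = 5 - 4*a)
(317 + (-k(5, 6) + 2)) + (-72 - 1*(-8)) = (317 + (-(5 - 4*6) + 2)) + (-72 - 1*(-8)) = (317 + (-(5 - 24) + 2)) + (-72 + 8) = (317 + (-1*(-19) + 2)) - 64 = (317 + (19 + 2)) - 64 = (317 + 21) - 64 = 338 - 64 = 274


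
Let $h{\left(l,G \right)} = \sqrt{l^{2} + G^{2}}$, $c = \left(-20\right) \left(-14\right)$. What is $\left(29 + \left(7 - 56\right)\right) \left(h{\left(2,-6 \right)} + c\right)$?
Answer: $-5600 - 40 \sqrt{10} \approx -5726.5$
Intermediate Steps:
$c = 280$
$h{\left(l,G \right)} = \sqrt{G^{2} + l^{2}}$
$\left(29 + \left(7 - 56\right)\right) \left(h{\left(2,-6 \right)} + c\right) = \left(29 + \left(7 - 56\right)\right) \left(\sqrt{\left(-6\right)^{2} + 2^{2}} + 280\right) = \left(29 + \left(7 - 56\right)\right) \left(\sqrt{36 + 4} + 280\right) = \left(29 - 49\right) \left(\sqrt{40} + 280\right) = - 20 \left(2 \sqrt{10} + 280\right) = - 20 \left(280 + 2 \sqrt{10}\right) = -5600 - 40 \sqrt{10}$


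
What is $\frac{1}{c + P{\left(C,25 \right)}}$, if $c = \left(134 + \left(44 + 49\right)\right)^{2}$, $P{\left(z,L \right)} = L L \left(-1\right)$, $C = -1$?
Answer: $\frac{1}{50904} \approx 1.9645 \cdot 10^{-5}$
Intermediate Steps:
$P{\left(z,L \right)} = - L^{2}$ ($P{\left(z,L \right)} = L^{2} \left(-1\right) = - L^{2}$)
$c = 51529$ ($c = \left(134 + 93\right)^{2} = 227^{2} = 51529$)
$\frac{1}{c + P{\left(C,25 \right)}} = \frac{1}{51529 - 25^{2}} = \frac{1}{51529 - 625} = \frac{1}{50904}$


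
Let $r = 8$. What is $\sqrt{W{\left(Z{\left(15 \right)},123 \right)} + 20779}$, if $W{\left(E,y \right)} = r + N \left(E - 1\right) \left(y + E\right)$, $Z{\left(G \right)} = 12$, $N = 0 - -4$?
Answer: $\sqrt{26727} \approx 163.48$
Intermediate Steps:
$N = 4$ ($N = 0 + 4 = 4$)
$W{\left(E,y \right)} = 8 + 4 \left(-1 + E\right) \left(E + y\right)$ ($W{\left(E,y \right)} = 8 + 4 \left(E - 1\right) \left(y + E\right) = 8 + 4 \left(-1 + E\right) \left(E + y\right)$)
$\sqrt{W{\left(Z{\left(15 \right)},123 \right)} + 20779} = \sqrt{\left(8 - 48 - 492 + 4 \cdot 12^{2} + 4 \cdot 12 \cdot 123\right) + 20779} = \sqrt{\left(8 - 48 - 492 + 4 \cdot 144 + 5904\right) + 20779} = \sqrt{\left(8 - 48 - 492 + 576 + 5904\right) + 20779} = \sqrt{5948 + 20779} = \sqrt{26727}$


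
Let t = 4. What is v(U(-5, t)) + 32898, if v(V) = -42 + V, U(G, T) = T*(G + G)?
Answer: 32816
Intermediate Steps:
U(G, T) = 2*G*T (U(G, T) = T*(2*G) = 2*G*T)
v(U(-5, t)) + 32898 = (-42 + 2*(-5)*4) + 32898 = (-42 - 40) + 32898 = -82 + 32898 = 32816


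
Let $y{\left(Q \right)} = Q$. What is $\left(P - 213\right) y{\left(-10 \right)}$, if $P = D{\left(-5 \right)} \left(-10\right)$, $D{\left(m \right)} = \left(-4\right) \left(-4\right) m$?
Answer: $-5870$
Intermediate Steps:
$D{\left(m \right)} = 16 m$
$P = 800$ ($P = 16 \left(-5\right) \left(-10\right) = \left(-80\right) \left(-10\right) = 800$)
$\left(P - 213\right) y{\left(-10 \right)} = \left(800 - 213\right) \left(-10\right) = 587 \left(-10\right) = -5870$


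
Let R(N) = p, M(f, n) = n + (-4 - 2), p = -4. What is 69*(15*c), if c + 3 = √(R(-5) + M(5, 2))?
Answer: -3105 + 2070*I*√2 ≈ -3105.0 + 2927.4*I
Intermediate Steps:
M(f, n) = -6 + n (M(f, n) = n - 6 = -6 + n)
R(N) = -4
c = -3 + 2*I*√2 (c = -3 + √(-4 + (-6 + 2)) = -3 + √(-4 - 4) = -3 + √(-8) = -3 + 2*I*√2 ≈ -3.0 + 2.8284*I)
69*(15*c) = 69*(15*(-3 + 2*I*√2)) = 69*(-45 + 30*I*√2) = -3105 + 2070*I*√2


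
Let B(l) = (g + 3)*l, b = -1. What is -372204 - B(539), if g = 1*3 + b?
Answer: -374899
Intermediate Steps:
g = 2 (g = 1*3 - 1 = 3 - 1 = 2)
B(l) = 5*l (B(l) = (2 + 3)*l = 5*l)
-372204 - B(539) = -372204 - 5*539 = -372204 - 1*2695 = -372204 - 2695 = -374899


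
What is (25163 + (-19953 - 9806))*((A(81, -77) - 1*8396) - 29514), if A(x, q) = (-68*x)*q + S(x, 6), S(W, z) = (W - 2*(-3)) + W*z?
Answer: -1777636284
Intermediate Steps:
S(W, z) = 6 + W + W*z (S(W, z) = (W + 6) + W*z = (6 + W) + W*z = 6 + W + W*z)
A(x, q) = 6 + 7*x - 68*q*x (A(x, q) = (-68*x)*q + (6 + x + x*6) = -68*q*x + (6 + x + 6*x) = -68*q*x + (6 + 7*x) = 6 + 7*x - 68*q*x)
(25163 + (-19953 - 9806))*((A(81, -77) - 1*8396) - 29514) = (25163 + (-19953 - 9806))*(((6 + 7*81 - 68*(-77)*81) - 1*8396) - 29514) = (25163 - 29759)*(((6 + 567 + 424116) - 8396) - 29514) = -4596*((424689 - 8396) - 29514) = -4596*(416293 - 29514) = -4596*386779 = -1777636284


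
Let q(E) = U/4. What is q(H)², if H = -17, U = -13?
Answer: 169/16 ≈ 10.563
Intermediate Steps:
q(E) = -13/4
q(H)² = (-13/4)² = 169/16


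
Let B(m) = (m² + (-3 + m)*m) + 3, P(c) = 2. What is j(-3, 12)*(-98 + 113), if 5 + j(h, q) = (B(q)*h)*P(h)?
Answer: -23025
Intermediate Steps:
B(m) = 3 + m² + m*(-3 + m) (B(m) = (m² + m*(-3 + m)) + 3 = 3 + m² + m*(-3 + m))
j(h, q) = -5 + 2*h*(3 - 3*q + 2*q²) (j(h, q) = -5 + ((3 - 3*q + 2*q²)*h)*2 = -5 + (h*(3 - 3*q + 2*q²))*2 = -5 + 2*h*(3 - 3*q + 2*q²))
j(-3, 12)*(-98 + 113) = (-5 + 2*(-3)*(3 - 3*12 + 2*12²))*(-98 + 113) = (-5 + 2*(-3)*(3 - 36 + 2*144))*15 = (-5 + 2*(-3)*(3 - 36 + 288))*15 = (-5 + 2*(-3)*255)*15 = (-5 - 1530)*15 = -1535*15 = -23025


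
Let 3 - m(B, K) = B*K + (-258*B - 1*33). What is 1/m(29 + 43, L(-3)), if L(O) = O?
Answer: 1/18828 ≈ 5.3112e-5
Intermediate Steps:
m(B, K) = 36 + 258*B - B*K (m(B, K) = 3 - (B*K + (-258*B - 1*33)) = 3 - (B*K + (-258*B - 33)) = 3 - (B*K + (-33 - 258*B)) = 3 - (-33 - 258*B + B*K) = 3 + (33 + 258*B - B*K) = 36 + 258*B - B*K)
1/m(29 + 43, L(-3)) = 1/(36 + 258*(29 + 43) - 1*(29 + 43)*(-3)) = 1/(36 + 258*72 - 1*72*(-3)) = 1/(36 + 18576 + 216) = 1/18828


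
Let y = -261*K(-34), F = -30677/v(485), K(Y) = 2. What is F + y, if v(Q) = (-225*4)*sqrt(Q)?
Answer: -522 + 30677*sqrt(485)/436500 ≈ -520.45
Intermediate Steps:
v(Q) = -900*sqrt(Q)
F = 30677*sqrt(485)/436500 (F = -30677*(-sqrt(485)/436500) = -(-30677)*sqrt(485)/436500 = 30677*sqrt(485)/436500 ≈ 1.5477)
y = -522 (y = -261*2 = -522)
F + y = 30677*sqrt(485)/436500 - 522 = -522 + 30677*sqrt(485)/436500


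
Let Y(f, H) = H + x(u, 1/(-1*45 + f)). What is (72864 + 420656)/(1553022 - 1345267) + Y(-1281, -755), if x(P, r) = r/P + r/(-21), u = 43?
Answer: -18722382156328/24876126639 ≈ -752.62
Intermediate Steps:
x(P, r) = -r/21 + r/P (x(P, r) = r/P + r*(-1/21) = r/P - r/21 = -r/21 + r/P)
Y(f, H) = H - 22/(903*(-45 + f)) (Y(f, H) = H + (-1/(21*(-1*45 + f)) + 1/((-1*45 + f)*43)) = H + (-1/(21*(-45 + f)) + (1/43)/(-45 + f)) = H + (-1/(21*(-45 + f)) + 1/(43*(-45 + f))) = H - 22/(903*(-45 + f)))
(72864 + 420656)/(1553022 - 1345267) + Y(-1281, -755) = (72864 + 420656)/(1553022 - 1345267) + (-22/903 - 45*(-755) - 755*(-1281))/(-45 - 1281) = 493520/207755 + (-22/903 + 33975 + 967155)/(-1326) = 493520*(1/207755) - 1/1326*904020368/903 = 98704/41551 - 452010184/598689 = -18722382156328/24876126639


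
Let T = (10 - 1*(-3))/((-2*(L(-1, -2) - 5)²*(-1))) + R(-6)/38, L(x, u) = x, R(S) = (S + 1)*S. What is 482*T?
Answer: 319807/684 ≈ 467.55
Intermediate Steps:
R(S) = S*(1 + S) (R(S) = (1 + S)*S = S*(1 + S))
T = 1327/1368 (T = (10 - 1*(-3))/((-2*(-1 - 5)²*(-1))) - 6*(1 - 6)/38 = (10 + 3)/((-2*(-6)²*(-1))) - 6*(-5)*(1/38) = 13/((-2*36*(-1))) + 30*(1/38) = 13/((-72*(-1))) + 15/19 = 13/72 + 15/19 = 1327/1368 ≈ 0.97003)
482*T = 482*(1327/1368) = 319807/684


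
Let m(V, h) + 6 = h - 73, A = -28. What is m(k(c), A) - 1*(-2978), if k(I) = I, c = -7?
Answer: 2871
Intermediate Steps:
m(V, h) = -79 + h (m(V, h) = -6 + (h - 73) = -6 + (-73 + h) = -79 + h)
m(k(c), A) - 1*(-2978) = (-79 - 28) - 1*(-2978) = -107 + 2978 = 2871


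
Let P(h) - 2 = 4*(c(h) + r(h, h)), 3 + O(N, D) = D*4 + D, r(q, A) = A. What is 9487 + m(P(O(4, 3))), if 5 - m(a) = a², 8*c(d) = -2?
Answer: 7091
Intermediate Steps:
O(N, D) = -3 + 5*D (O(N, D) = -3 + (D*4 + D) = -3 + (4*D + D) = -3 + 5*D)
c(d) = -¼ (c(d) = (⅛)*(-2) = -¼)
P(h) = 1 + 4*h (P(h) = 2 + 4*(-¼ + h) = 2 + (-1 + 4*h) = 1 + 4*h)
m(a) = 5 - a²
9487 + m(P(O(4, 3))) = 9487 + (5 - (1 + 4*(-3 + 5*3))²) = 9487 + (5 - (1 + 4*(-3 + 15))²) = 9487 + (5 - (1 + 4*12)²) = 9487 + (5 - (1 + 48)²) = 9487 + (5 - 1*49²) = 9487 + (5 - 1*2401) = 9487 + (5 - 2401) = 9487 - 2396 = 7091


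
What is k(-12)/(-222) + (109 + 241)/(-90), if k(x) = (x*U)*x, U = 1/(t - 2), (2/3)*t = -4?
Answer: -1268/333 ≈ -3.8078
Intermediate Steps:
t = -6 (t = (3/2)*(-4) = -6)
U = -⅛ (U = 1/(-6 - 2) = 1/(-8) = -⅛ ≈ -0.12500)
k(x) = -x²/8 (k(x) = (x*(-⅛))*x = (-x/8)*x = -x²/8)
k(-12)/(-222) + (109 + 241)/(-90) = -⅛*(-12)²/(-222) + (109 + 241)/(-90) = -⅛*144*(-1/222) + 350*(-1/90) = -18*(-1/222) - 35/9 = 3/37 - 35/9 = -1268/333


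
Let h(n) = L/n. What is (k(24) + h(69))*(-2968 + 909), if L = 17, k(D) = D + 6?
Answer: -4297133/69 ≈ -62277.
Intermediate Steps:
k(D) = 6 + D
h(n) = 17/n
(k(24) + h(69))*(-2968 + 909) = ((6 + 24) + 17/69)*(-2968 + 909) = (30 + 17*(1/69))*(-2059) = (30 + 17/69)*(-2059) = (2087/69)*(-2059) = -4297133/69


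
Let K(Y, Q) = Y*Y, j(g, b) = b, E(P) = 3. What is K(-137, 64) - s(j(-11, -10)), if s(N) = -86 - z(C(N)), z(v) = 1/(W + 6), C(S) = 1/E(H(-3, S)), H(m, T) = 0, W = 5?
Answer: 207406/11 ≈ 18855.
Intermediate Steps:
C(S) = ⅓ (C(S) = 1/3 = ⅓)
z(v) = 1/11 (z(v) = 1/(5 + 6) = 1/11)
K(Y, Q) = Y²
s(N) = -947/11 (s(N) = -86 - 1*1/11 = -86 - 1/11 = -947/11)
K(-137, 64) - s(j(-11, -10)) = (-137)² - 1*(-947/11) = 18769 + 947/11 = 207406/11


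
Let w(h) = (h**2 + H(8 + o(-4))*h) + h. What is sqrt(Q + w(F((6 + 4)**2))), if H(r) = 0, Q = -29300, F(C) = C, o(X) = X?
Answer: 80*I*sqrt(3) ≈ 138.56*I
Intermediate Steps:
w(h) = h + h**2 (w(h) = (h**2 + 0*h) + h = (h**2 + 0) + h = h**2 + h = h + h**2)
sqrt(Q + w(F((6 + 4)**2))) = sqrt(-29300 + (6 + 4)**2*(1 + (6 + 4)**2)) = sqrt(-29300 + 10**2*(1 + 10**2)) = sqrt(-29300 + 100*(1 + 100)) = sqrt(-29300 + 100*101) = sqrt(-29300 + 10100) = sqrt(-19200) = 80*I*sqrt(3)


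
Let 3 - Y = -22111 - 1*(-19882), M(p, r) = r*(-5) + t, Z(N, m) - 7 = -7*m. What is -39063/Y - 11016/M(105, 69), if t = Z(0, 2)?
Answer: 112891/8184 ≈ 13.794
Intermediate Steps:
Z(N, m) = 7 - 7*m
t = -7 (t = 7 - 7*2 = 7 - 14 = -7)
M(p, r) = -7 - 5*r (M(p, r) = r*(-5) - 7 = -5*r - 7 = -7 - 5*r)
Y = 2232 (Y = 3 - (-22111 - 1*(-19882)) = 3 - (-22111 + 19882) = 3 - 1*(-2229) = 3 + 2229 = 2232)
-39063/Y - 11016/M(105, 69) = -39063/2232 - 11016/(-7 - 5*69) = -39063*1/2232 - 11016/(-7 - 345) = -13021/744 - 11016/(-352) = -13021/744 - 11016*(-1/352) = -13021/744 + 1377/44 = 112891/8184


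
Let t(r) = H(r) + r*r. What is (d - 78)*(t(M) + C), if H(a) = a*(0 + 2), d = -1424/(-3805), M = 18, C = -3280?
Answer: 172493744/761 ≈ 2.2667e+5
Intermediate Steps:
d = 1424/3805 (d = -1424*(-1/3805) = 1424/3805 ≈ 0.37424)
H(a) = 2*a (H(a) = a*2 = 2*a)
t(r) = r**2 + 2*r (t(r) = 2*r + r*r = 2*r + r**2 = r**2 + 2*r)
(d - 78)*(t(M) + C) = (1424/3805 - 78)*(18*(2 + 18) - 3280) = -295366*(18*20 - 3280)/3805 = -295366*(360 - 3280)/3805 = -295366/3805*(-2920) = 172493744/761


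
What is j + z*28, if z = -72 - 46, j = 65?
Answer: -3239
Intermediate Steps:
z = -118
j + z*28 = 65 - 118*28 = 65 - 3304 = -3239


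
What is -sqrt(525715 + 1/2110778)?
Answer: -sqrt(2342262076168388838)/2110778 ≈ -725.06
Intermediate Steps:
-sqrt(525715 + 1/2110778) = -sqrt(1109667656271/2110778) = -sqrt(2342262076168388838)/2110778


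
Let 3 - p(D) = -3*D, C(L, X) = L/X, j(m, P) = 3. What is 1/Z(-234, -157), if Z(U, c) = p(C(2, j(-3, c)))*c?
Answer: -1/785 ≈ -0.0012739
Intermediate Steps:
p(D) = 3 + 3*D (p(D) = 3 - (-3)*D = 3 + 3*D)
Z(U, c) = 5*c (Z(U, c) = (3 + 3*(2/3))*c = (3 + 3*(2*(⅓)))*c = (3 + 3*(⅔))*c = (3 + 2)*c = 5*c)
1/Z(-234, -157) = 1/(5*(-157)) = 1/(-785) = -1/785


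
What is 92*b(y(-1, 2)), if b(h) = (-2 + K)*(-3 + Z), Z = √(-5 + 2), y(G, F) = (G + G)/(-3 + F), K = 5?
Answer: -828 + 276*I*√3 ≈ -828.0 + 478.05*I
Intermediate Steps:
y(G, F) = 2*G/(-3 + F) (y(G, F) = (2*G)/(-3 + F) = 2*G/(-3 + F))
Z = I*√3 (Z = √(-3) = I*√3 ≈ 1.732*I)
b(h) = -9 + 3*I*√3 (b(h) = (-2 + 5)*(-3 + I*√3) = 3*(-3 + I*√3) = -9 + 3*I*√3)
92*b(y(-1, 2)) = 92*(-9 + 3*I*√3) = -828 + 276*I*√3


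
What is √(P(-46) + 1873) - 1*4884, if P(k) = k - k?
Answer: -4884 + √1873 ≈ -4840.7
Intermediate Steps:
P(k) = 0
√(P(-46) + 1873) - 1*4884 = √(0 + 1873) - 1*4884 = √1873 - 4884 = -4884 + √1873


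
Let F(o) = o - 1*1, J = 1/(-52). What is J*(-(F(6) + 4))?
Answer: 9/52 ≈ 0.17308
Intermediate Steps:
J = -1/52 ≈ -0.019231
F(o) = -1 + o (F(o) = o - 1 = -1 + o)
J*(-(F(6) + 4)) = -(-1)*((-1 + 6) + 4)/52 = -(-1)*(5 + 4)/52 = -(-1)*9/52 = -1/52*(-9) = 9/52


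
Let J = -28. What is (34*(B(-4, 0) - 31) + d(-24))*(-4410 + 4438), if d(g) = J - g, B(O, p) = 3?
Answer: -26768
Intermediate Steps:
d(g) = -28 - g
(34*(B(-4, 0) - 31) + d(-24))*(-4410 + 4438) = (34*(3 - 31) + (-28 - 1*(-24)))*(-4410 + 4438) = (34*(-28) + (-28 + 24))*28 = (-952 - 4)*28 = -956*28 = -26768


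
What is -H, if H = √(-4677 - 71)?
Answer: -2*I*√1187 ≈ -68.906*I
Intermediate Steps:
H = 2*I*√1187 (H = √(-4748) = 2*I*√1187 ≈ 68.906*I)
-H = -2*I*√1187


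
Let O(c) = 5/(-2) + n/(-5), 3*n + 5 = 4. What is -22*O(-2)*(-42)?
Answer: -11242/5 ≈ -2248.4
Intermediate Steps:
n = -⅓ (n = -5/3 + (⅓)*4 = -5/3 + 4/3 = -⅓ ≈ -0.33333)
O(c) = -73/30 (O(c) = 5/(-2) - ⅓/(-5) = 5*(-½) - ⅓*(-⅕) = -5/2 + 1/15 = -73/30)
-22*O(-2)*(-42) = -22*(-73/30)*(-42) = (803/15)*(-42) = -11242/5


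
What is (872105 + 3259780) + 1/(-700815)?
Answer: 2895686986274/700815 ≈ 4.1319e+6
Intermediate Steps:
(872105 + 3259780) + 1/(-700815) = 4131885 - 1/700815 = 2895686986274/700815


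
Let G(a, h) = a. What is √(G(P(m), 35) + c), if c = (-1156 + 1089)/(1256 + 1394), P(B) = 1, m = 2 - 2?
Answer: 3*√30422/530 ≈ 0.98728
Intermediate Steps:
m = 0
c = -67/2650 ≈ -0.025283
√(G(P(m), 35) + c) = √(1 - 67/2650) = √(2583/2650) = 3*√30422/530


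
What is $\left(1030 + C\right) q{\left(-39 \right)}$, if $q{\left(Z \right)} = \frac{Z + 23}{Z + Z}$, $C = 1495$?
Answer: $\frac{20200}{39} \approx 517.95$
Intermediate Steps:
$q{\left(Z \right)} = \frac{23 + Z}{2 Z}$
$\left(1030 + C\right) q{\left(-39 \right)} = \left(1030 + 1495\right) \frac{23 - 39}{2 \left(-39\right)} = 2525 \cdot \frac{1}{2} \left(- \frac{1}{39}\right) \left(-16\right) = 2525 \cdot \frac{8}{39} = \frac{20200}{39}$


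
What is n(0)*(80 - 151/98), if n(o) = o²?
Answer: 0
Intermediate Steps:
n(0)*(80 - 151/98) = 0²*(80 - 151/98) = 0*(80 - 151*1/98) = 0*(80 - 151/98) = 0*(7689/98) = 0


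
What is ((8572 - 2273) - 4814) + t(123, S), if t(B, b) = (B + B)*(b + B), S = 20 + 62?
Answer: 51915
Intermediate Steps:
S = 82
t(B, b) = 2*B*(B + b) (t(B, b) = (2*B)*(B + b) = 2*B*(B + b))
((8572 - 2273) - 4814) + t(123, S) = ((8572 - 2273) - 4814) + 2*123*(123 + 82) = (6299 - 4814) + 2*123*205 = 1485 + 50430 = 51915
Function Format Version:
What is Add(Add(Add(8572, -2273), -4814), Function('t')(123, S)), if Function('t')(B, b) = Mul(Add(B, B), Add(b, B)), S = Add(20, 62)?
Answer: 51915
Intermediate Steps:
S = 82
Function('t')(B, b) = Mul(2, B, Add(B, b)) (Function('t')(B, b) = Mul(Mul(2, B), Add(B, b)) = Mul(2, B, Add(B, b)))
Add(Add(Add(8572, -2273), -4814), Function('t')(123, S)) = Add(Add(Add(8572, -2273), -4814), Mul(2, 123, Add(123, 82))) = Add(Add(6299, -4814), Mul(2, 123, 205)) = Add(1485, 50430) = 51915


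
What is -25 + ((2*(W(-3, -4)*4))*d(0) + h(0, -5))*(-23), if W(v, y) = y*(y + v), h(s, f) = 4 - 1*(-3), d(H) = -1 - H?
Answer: 4966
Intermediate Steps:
h(s, f) = 7 (h(s, f) = 4 + 3 = 7)
W(v, y) = y*(v + y)
-25 + ((2*(W(-3, -4)*4))*d(0) + h(0, -5))*(-23) = -25 + ((2*(-4*(-3 - 4)*4))*(-1 - 1*0) + 7)*(-23) = -25 + ((2*(-4*(-7)*4))*(-1 + 0) + 7)*(-23) = -25 + ((2*(28*4))*(-1) + 7)*(-23) = -25 + ((2*112)*(-1) + 7)*(-23) = -25 + (224*(-1) + 7)*(-23) = -25 + (-224 + 7)*(-23) = -25 - 217*(-23) = -25 + 4991 = 4966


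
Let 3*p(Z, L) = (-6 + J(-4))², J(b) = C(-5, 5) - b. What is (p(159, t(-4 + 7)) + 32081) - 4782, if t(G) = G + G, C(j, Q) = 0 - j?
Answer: 27302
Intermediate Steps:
C(j, Q) = -j
t(G) = 2*G
J(b) = 5 - b (J(b) = -1*(-5) - b = 5 - b)
p(Z, L) = 3 (p(Z, L) = (-6 + (5 - 1*(-4)))²/3 = (-6 + (5 + 4))²/3 = (-6 + 9)²/3 = (⅓)*3² = (⅓)*9 = 3)
(p(159, t(-4 + 7)) + 32081) - 4782 = (3 + 32081) - 4782 = 32084 - 4782 = 27302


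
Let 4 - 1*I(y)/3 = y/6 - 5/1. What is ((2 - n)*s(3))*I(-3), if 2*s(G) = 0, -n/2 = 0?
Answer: 0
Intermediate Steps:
n = 0 (n = -2*0 = 0)
s(G) = 0 (s(G) = (½)*0 = 0)
I(y) = 27 - y/2 (I(y) = 12 - 3*(y/6 - 5/1) = 12 - 3*(y*(⅙) - 5*1) = 12 - 3*(y/6 - 5) = 12 - 3*(-5 + y/6) = 12 + (15 - y/2) = 27 - y/2)
((2 - n)*s(3))*I(-3) = ((2 - 1*0)*0)*(27 - ½*(-3)) = ((2 + 0)*0)*(27 + 3/2) = (2*0)*(57/2) = 0*(57/2) = 0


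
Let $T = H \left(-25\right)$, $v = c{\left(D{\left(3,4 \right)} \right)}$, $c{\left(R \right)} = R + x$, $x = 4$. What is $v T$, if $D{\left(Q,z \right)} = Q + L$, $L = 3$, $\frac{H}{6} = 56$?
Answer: $-84000$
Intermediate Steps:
$H = 336$ ($H = 6 \cdot 56 = 336$)
$D{\left(Q,z \right)} = 3 + Q$ ($D{\left(Q,z \right)} = Q + 3 = 3 + Q$)
$c{\left(R \right)} = 4 + R$ ($c{\left(R \right)} = R + 4 = 4 + R$)
$v = 10$ ($v = 4 + \left(3 + 3\right) = 4 + 6 = 10$)
$T = -8400$ ($T = 336 \left(-25\right) = -8400$)
$v T = 10 \left(-8400\right) = -84000$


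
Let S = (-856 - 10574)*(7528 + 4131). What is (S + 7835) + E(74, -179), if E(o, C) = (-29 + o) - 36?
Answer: -133254526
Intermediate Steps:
E(o, C) = -65 + o
S = -133262370 (S = -11430*11659 = -133262370)
(S + 7835) + E(74, -179) = (-133262370 + 7835) + (-65 + 74) = -133254535 + 9 = -133254526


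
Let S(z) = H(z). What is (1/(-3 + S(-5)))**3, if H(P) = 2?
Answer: -1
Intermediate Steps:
S(z) = 2
(1/(-3 + S(-5)))**3 = (1/(-3 + 2))**3 = (1/(-1))**3 = (-1)**3 = -1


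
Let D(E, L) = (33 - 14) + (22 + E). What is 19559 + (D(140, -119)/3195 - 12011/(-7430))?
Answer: 18573915485/949554 ≈ 19561.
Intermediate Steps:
D(E, L) = 41 + E (D(E, L) = 19 + (22 + E) = 41 + E)
19559 + (D(140, -119)/3195 - 12011/(-7430)) = 19559 + ((41 + 140)/3195 - 12011/(-7430)) = 19559 + (181*(1/3195) - 12011*(-1/7430)) = 19559 + (181/3195 + 12011/7430) = 19559 + 1588799/949554 = 18573915485/949554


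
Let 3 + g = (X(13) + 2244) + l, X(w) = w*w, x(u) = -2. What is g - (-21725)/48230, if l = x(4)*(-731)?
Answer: 37353657/9646 ≈ 3872.4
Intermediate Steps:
X(w) = w²
l = 1462 (l = -2*(-731) = 1462)
g = 3872 (g = -3 + ((13² + 2244) + 1462) = -3 + ((169 + 2244) + 1462) = -3 + (2413 + 1462) = -3 + 3875 = 3872)
g - (-21725)/48230 = 3872 - (-21725)/48230 = 3872 - 1*(-4345/9646) = 3872 + 4345/9646 = 37353657/9646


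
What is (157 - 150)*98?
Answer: 686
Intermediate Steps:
(157 - 150)*98 = 7*98 = 686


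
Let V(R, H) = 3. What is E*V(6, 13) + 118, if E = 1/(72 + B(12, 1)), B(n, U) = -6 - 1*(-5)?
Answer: 8381/71 ≈ 118.04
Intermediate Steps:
B(n, U) = -1 (B(n, U) = -6 + 5 = -1)
E = 1/71 (E = 1/(72 - 1) = 1/71 ≈ 0.014085)
E*V(6, 13) + 118 = (1/71)*3 + 118 = 3/71 + 118 = 8381/71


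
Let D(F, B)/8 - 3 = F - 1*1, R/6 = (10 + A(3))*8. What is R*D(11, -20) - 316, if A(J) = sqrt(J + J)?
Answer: 49604 + 4992*sqrt(6) ≈ 61832.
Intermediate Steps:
A(J) = sqrt(2)*sqrt(J) (A(J) = sqrt(2*J) = sqrt(2)*sqrt(J))
R = 480 + 48*sqrt(6) (R = 6*((10 + sqrt(2)*sqrt(3))*8) = 6*((10 + sqrt(6))*8) = 6*(80 + 8*sqrt(6)) = 480 + 48*sqrt(6) ≈ 597.58)
D(F, B) = 16 + 8*F (D(F, B) = 24 + 8*(F - 1*1) = 24 + 8*(F - 1) = 24 + 8*(-1 + F) = 24 + (-8 + 8*F) = 16 + 8*F)
R*D(11, -20) - 316 = (480 + 48*sqrt(6))*(16 + 8*11) - 316 = (480 + 48*sqrt(6))*(16 + 88) - 316 = (480 + 48*sqrt(6))*104 - 316 = (49920 + 4992*sqrt(6)) - 316 = 49604 + 4992*sqrt(6)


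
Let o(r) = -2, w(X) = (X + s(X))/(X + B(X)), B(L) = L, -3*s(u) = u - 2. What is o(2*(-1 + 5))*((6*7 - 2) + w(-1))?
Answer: -80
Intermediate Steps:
s(u) = ⅔ - u/3 (s(u) = -(u - 2)/3 = -(-2 + u)/3 = ⅔ - u/3)
w(X) = (⅔ + 2*X/3)/(2*X) (w(X) = (X + (⅔ - X/3))/(X + X) = (⅔ + 2*X/3)/((2*X)) = (⅔ + 2*X/3)*(1/(2*X)) = (⅔ + 2*X/3)/(2*X))
o(2*(-1 + 5))*((6*7 - 2) + w(-1)) = -2*((6*7 - 2) + (⅓)*(1 - 1)/(-1)) = -2*((42 - 2) + (⅓)*(-1)*0) = -2*(40 + 0) = -2*40 = -80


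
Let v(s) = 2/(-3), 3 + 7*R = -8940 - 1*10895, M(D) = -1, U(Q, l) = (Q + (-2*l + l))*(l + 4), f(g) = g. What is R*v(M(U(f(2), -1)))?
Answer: 5668/3 ≈ 1889.3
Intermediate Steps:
U(Q, l) = (4 + l)*(Q - l) (U(Q, l) = (Q - l)*(4 + l) = (4 + l)*(Q - l))
R = -2834 (R = -3/7 + (-8940 - 1*10895)/7 = -3/7 + (-8940 - 10895)/7 = -3/7 + (1/7)*(-19835) = -3/7 - 19835/7 = -2834)
v(s) = -2/3 (v(s) = 2*(-1/3) = -2/3)
R*v(M(U(f(2), -1))) = -2834*(-2/3) = 5668/3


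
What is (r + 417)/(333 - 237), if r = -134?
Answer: 283/96 ≈ 2.9479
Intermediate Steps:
(r + 417)/(333 - 237) = (-134 + 417)/(333 - 237) = 283/96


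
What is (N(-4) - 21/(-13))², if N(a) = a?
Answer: 961/169 ≈ 5.6864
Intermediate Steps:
(N(-4) - 21/(-13))² = (-4 - 21/(-13))² = (-4 - 21*(-1/13))² = (-4 + 21/13)² = (-31/13)² = 961/169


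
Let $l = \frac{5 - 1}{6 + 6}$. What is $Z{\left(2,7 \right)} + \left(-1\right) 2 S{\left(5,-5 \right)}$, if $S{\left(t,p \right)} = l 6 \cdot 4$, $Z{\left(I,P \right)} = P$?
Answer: $-9$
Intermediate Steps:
$l = \frac{1}{3}$ ($l = \frac{4}{12} = 4 \cdot \frac{1}{12} = \frac{1}{3} \approx 0.33333$)
$S{\left(t,p \right)} = 8$ ($S{\left(t,p \right)} = \frac{1}{3} \cdot 6 \cdot 4 = 2 \cdot 4 = 8$)
$Z{\left(2,7 \right)} + \left(-1\right) 2 S{\left(5,-5 \right)} = 7 + \left(-1\right) 2 \cdot 8 = 7 - 16 = -9$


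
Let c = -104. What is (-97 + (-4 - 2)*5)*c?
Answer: 13208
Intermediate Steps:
(-97 + (-4 - 2)*5)*c = (-97 + (-4 - 2)*5)*(-104) = (-97 - 6*5)*(-104) = (-97 - 30)*(-104) = -127*(-104) = 13208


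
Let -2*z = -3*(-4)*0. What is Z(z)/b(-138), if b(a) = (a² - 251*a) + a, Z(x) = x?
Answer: 0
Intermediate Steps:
z = 0 (z = -(-3*(-4))*0/2 = -6*0 = -½*0 = 0)
b(a) = a² - 250*a
Z(z)/b(-138) = 0/((-138*(-250 - 138))) = 0/((-138*(-388))) = 0/53544 = 0*(1/53544) = 0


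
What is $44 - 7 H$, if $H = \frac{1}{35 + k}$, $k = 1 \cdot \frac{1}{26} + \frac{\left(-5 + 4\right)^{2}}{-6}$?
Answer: $\frac{59567}{1360} \approx 43.799$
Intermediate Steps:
$k = - \frac{5}{39}$ ($k = 1 \cdot \frac{1}{26} + \left(-1\right)^{2} \left(- \frac{1}{6}\right) = \frac{1}{26} + 1 \left(- \frac{1}{6}\right) = \frac{1}{26} - \frac{1}{6} = - \frac{5}{39} \approx -0.12821$)
$H = \frac{39}{1360}$ ($H = \frac{1}{35 - \frac{5}{39}} = \frac{1}{\frac{1360}{39}} = \frac{39}{1360} \approx 0.028676$)
$44 - 7 H = 44 - \frac{273}{1360} = \frac{59567}{1360}$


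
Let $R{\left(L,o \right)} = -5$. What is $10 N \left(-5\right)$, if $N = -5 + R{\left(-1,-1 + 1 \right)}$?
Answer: $500$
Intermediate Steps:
$N = -10$ ($N = -5 - 5 = -10$)
$10 N \left(-5\right) = 10 \left(-10\right) \left(-5\right) = \left(-100\right) \left(-5\right) = 500$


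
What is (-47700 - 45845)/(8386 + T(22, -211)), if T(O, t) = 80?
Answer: -93545/8466 ≈ -11.049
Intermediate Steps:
(-47700 - 45845)/(8386 + T(22, -211)) = (-47700 - 45845)/(8386 + 80) = -93545/8466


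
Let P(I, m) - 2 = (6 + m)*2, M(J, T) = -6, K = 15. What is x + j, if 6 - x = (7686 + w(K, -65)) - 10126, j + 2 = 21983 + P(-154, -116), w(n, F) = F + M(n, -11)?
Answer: 24280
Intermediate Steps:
P(I, m) = 14 + 2*m (P(I, m) = 2 + (6 + m)*2 = 2 + (12 + 2*m) = 14 + 2*m)
w(n, F) = -6 + F (w(n, F) = F - 6 = -6 + F)
j = 21763 (j = -2 + (21983 + (14 + 2*(-116))) = -2 + (21983 + (14 - 232)) = -2 + (21983 - 218) = -2 + 21765 = 21763)
x = 2517 (x = 6 - ((7686 + (-6 - 65)) - 10126) = 6 - ((7686 - 71) - 10126) = 6 - (7615 - 10126) = 6 - 1*(-2511) = 6 + 2511 = 2517)
x + j = 2517 + 21763 = 24280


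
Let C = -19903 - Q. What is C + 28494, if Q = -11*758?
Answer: 16929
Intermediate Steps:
Q = -8338
C = -11565 (C = -19903 - 1*(-8338) = -19903 + 8338 = -11565)
C + 28494 = -11565 + 28494 = 16929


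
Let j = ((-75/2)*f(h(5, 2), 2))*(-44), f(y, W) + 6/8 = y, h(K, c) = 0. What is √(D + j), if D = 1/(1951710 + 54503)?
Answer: I*√19923208468751698/4012426 ≈ 35.178*I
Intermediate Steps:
D = 1/2006213 ≈ 4.9845e-7
f(y, W) = -¾ + y
j = -2475/2 (j = ((-75/2)*(-¾ + 0))*(-44) = (-75*½*(-¾))*(-44) = -75/2*(-¾)*(-44) = (225/8)*(-44) = -2475/2 ≈ -1237.5)
√(D + j) = √(1/2006213 - 2475/2) = √(-4965377173/4012426) = I*√19923208468751698/4012426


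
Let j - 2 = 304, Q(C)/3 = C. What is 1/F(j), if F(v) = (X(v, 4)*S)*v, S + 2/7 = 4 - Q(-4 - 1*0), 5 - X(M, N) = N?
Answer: 7/33660 ≈ 0.00020796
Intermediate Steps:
X(M, N) = 5 - N
Q(C) = 3*C
S = 110/7 (S = -2/7 + (4 - 3*(-4 - 1*0)) = -2/7 + (4 - 3*(-4 + 0)) = -2/7 + (4 - 3*(-4)) = -2/7 + (4 - 1*(-12)) = -2/7 + (4 + 12) = -2/7 + 16 = 110/7 ≈ 15.714)
j = 306 (j = 2 + 304 = 306)
F(v) = 110*v/7 (F(v) = ((5 - 1*4)*(110/7))*v = ((5 - 4)*(110/7))*v = (1*(110/7))*v = 110*v/7)
1/F(j) = 1/((110/7)*306) = 1/(33660/7) = 7/33660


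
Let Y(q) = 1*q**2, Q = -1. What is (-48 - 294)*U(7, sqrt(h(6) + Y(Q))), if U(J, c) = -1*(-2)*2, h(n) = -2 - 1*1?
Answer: -1368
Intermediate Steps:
h(n) = -3 (h(n) = -2 - 1 = -3)
Y(q) = q**2
U(J, c) = 4 (U(J, c) = 2*2 = 4)
(-48 - 294)*U(7, sqrt(h(6) + Y(Q))) = (-48 - 294)*4 = -342*4 = -1368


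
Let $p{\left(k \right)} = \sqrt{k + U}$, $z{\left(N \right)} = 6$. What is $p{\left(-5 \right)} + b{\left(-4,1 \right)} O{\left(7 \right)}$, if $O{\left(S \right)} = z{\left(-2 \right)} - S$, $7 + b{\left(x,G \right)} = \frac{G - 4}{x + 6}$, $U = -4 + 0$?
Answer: $\frac{17}{2} + 3 i \approx 8.5 + 3.0 i$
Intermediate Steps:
$U = -4$
$b{\left(x,G \right)} = -7 + \frac{-4 + G}{6 + x}$ ($b{\left(x,G \right)} = -7 + \frac{G - 4}{x + 6} = -7 + \frac{-4 + G}{6 + x}$)
$p{\left(k \right)} = \sqrt{-4 + k}$ ($p{\left(k \right)} = \sqrt{k - 4} = \sqrt{-4 + k}$)
$O{\left(S \right)} = 6 - S$
$p{\left(-5 \right)} + b{\left(-4,1 \right)} O{\left(7 \right)} = \sqrt{-4 - 5} + \frac{-46 + 1 - -28}{6 - 4} \left(6 - 7\right) = \sqrt{-9} + \frac{-46 + 1 + 28}{2} \left(6 - 7\right) = 3 i + \frac{1}{2} \left(-17\right) \left(-1\right) = 3 i - - \frac{17}{2} = 3 i + \frac{17}{2} = \frac{17}{2} + 3 i$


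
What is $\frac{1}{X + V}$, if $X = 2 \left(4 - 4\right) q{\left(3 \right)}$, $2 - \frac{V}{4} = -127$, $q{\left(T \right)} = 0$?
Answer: $\frac{1}{516} \approx 0.001938$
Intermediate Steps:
$V = 516$ ($V = 8 - -508 = 8 + 508 = 516$)
$X = 0$ ($X = 2 \left(4 - 4\right) 0 = 2 \cdot 0 \cdot 0 = 0 \cdot 0 = 0$)
$\frac{1}{X + V} = \frac{1}{0 + 516} = \frac{1}{516}$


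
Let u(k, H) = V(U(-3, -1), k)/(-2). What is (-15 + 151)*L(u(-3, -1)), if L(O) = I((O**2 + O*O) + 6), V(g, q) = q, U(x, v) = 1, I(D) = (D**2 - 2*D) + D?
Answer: 13566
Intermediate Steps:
I(D) = D**2 - D
u(k, H) = -k/2 (u(k, H) = k/(-2) = k*(-1/2) = -k/2)
L(O) = (5 + 2*O**2)*(6 + 2*O**2) (L(O) = ((O**2 + O*O) + 6)*(-1 + ((O**2 + O*O) + 6)) = ((O**2 + O**2) + 6)*(-1 + ((O**2 + O**2) + 6)) = (2*O**2 + 6)*(-1 + (2*O**2 + 6)) = (6 + 2*O**2)*(-1 + (6 + 2*O**2)) = (6 + 2*O**2)*(5 + 2*O**2) = (5 + 2*O**2)*(6 + 2*O**2))
(-15 + 151)*L(u(-3, -1)) = (-15 + 151)*(30 + 4*(-1/2*(-3))**4 + 22*(-1/2*(-3))**2) = 136*(30 + 4*(3/2)**4 + 22*(3/2)**2) = 136*(30 + 4*(81/16) + 22*(9/4)) = 136*(30 + 81/4 + 99/2) = 136*(399/4) = 13566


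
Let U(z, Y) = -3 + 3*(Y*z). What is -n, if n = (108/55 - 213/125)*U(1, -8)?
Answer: 9639/1375 ≈ 7.0102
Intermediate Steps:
U(z, Y) = -3 + 3*Y*z
n = -9639/1375 (n = (108/55 - 213/125)*(-3 + 3*(-8)*1) = (108*(1/55) - 213*1/125)*(-3 - 24) = (108/55 - 213/125)*(-27) = (357/1375)*(-27) = -9639/1375 ≈ -7.0102)
-n = -1*(-9639/1375) = 9639/1375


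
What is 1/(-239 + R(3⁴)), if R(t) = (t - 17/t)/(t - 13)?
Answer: -1377/327467 ≈ -0.0042050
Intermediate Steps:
R(t) = (t - 17/t)/(-13 + t)
1/(-239 + R(3⁴)) = 1/(-239 + (-17 + (3⁴)²)/((3⁴)*(-13 + 3⁴))) = 1/(-239 + (-17 + 81²)/(81*(-13 + 81))) = 1/(-239 + (1/81)*(-17 + 6561)/68) = 1/(-239 + (1/81)*(1/68)*6544) = 1/(-239 + 1636/1377) = 1/(-327467/1377) = -1377/327467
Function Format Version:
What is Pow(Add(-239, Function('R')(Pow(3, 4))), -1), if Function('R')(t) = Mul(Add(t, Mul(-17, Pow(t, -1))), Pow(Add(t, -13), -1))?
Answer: Rational(-1377, 327467) ≈ -0.0042050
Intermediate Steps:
Function('R')(t) = Mul(Pow(Add(-13, t), -1), Add(t, Mul(-17, Pow(t, -1)))) (Function('R')(t) = Mul(Add(t, Mul(-17, Pow(t, -1))), Pow(Add(-13, t), -1)) = Mul(Pow(Add(-13, t), -1), Add(t, Mul(-17, Pow(t, -1)))))
Pow(Add(-239, Function('R')(Pow(3, 4))), -1) = Pow(Add(-239, Mul(Pow(Pow(3, 4), -1), Pow(Add(-13, Pow(3, 4)), -1), Add(-17, Pow(Pow(3, 4), 2)))), -1) = Pow(Add(-239, Mul(Pow(81, -1), Pow(Add(-13, 81), -1), Add(-17, Pow(81, 2)))), -1) = Pow(Add(-239, Mul(Rational(1, 81), Pow(68, -1), Add(-17, 6561))), -1) = Pow(Add(-239, Mul(Rational(1, 81), Rational(1, 68), 6544)), -1) = Pow(Add(-239, Rational(1636, 1377)), -1) = Pow(Rational(-327467, 1377), -1) = Rational(-1377, 327467)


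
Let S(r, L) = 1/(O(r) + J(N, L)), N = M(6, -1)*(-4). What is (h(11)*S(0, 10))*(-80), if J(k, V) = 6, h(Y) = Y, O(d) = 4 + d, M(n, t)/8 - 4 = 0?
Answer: -88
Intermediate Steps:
M(n, t) = 32 (M(n, t) = 32 + 8*0 = 32 + 0 = 32)
N = -128 (N = 32*(-4) = -128)
S(r, L) = 1/(10 + r) (S(r, L) = 1/((4 + r) + 6) = 1/(10 + r))
(h(11)*S(0, 10))*(-80) = (11/(10 + 0))*(-80) = (11/10)*(-80) = -88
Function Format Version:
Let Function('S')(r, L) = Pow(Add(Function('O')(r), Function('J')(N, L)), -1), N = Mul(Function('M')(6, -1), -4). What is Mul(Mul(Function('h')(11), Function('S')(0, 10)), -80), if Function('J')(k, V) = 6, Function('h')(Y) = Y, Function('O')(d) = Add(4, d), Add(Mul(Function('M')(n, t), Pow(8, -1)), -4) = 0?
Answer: -88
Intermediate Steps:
Function('M')(n, t) = 32 (Function('M')(n, t) = Add(32, Mul(8, 0)) = Add(32, 0) = 32)
N = -128 (N = Mul(32, -4) = -128)
Function('S')(r, L) = Pow(Add(10, r), -1) (Function('S')(r, L) = Pow(Add(Add(4, r), 6), -1) = Pow(Add(10, r), -1))
Mul(Mul(Function('h')(11), Function('S')(0, 10)), -80) = Mul(Mul(11, Pow(Add(10, 0), -1)), -80) = Mul(Mul(11, Pow(10, -1)), -80) = Mul(Mul(11, Rational(1, 10)), -80) = Mul(Rational(11, 10), -80) = -88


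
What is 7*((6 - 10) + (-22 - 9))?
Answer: -245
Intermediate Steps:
7*((6 - 10) + (-22 - 9)) = 7*(-4 - 31) = 7*(-35) = -245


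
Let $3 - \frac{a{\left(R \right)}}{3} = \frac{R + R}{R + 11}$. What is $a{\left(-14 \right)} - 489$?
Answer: $-508$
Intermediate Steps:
$a{\left(R \right)} = 9 - \frac{6 R}{11 + R}$ ($a{\left(R \right)} = 9 - 3 \frac{R + R}{R + 11} = 9 - 3 \frac{2 R}{11 + R} = 9 - \frac{6 R}{11 + R}$)
$a{\left(-14 \right)} - 489 = \frac{3 \left(33 - 14\right)}{11 - 14} - 489 = 3 \frac{1}{-3} \cdot 19 - 489 = 3 \left(- \frac{1}{3}\right) 19 - 489 = -19 - 489 = -508$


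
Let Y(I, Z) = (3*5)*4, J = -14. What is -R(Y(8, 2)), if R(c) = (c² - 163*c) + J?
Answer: 6194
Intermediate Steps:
Y(I, Z) = 60 (Y(I, Z) = 15*4 = 60)
R(c) = -14 + c² - 163*c (R(c) = (c² - 163*c) - 14 = -14 + c² - 163*c)
-R(Y(8, 2)) = -(-14 + 60² - 163*60) = -(-14 + 3600 - 9780) = -1*(-6194) = 6194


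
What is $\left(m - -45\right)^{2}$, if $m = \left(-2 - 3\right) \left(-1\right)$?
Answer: $2500$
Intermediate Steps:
$m = 5$ ($m = \left(-5\right) \left(-1\right) = 5$)
$\left(m - -45\right)^{2} = \left(5 - -45\right)^{2} = \left(5 + 45\right)^{2} = 50^{2} = 2500$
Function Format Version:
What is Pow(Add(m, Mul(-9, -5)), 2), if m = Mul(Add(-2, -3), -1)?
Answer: 2500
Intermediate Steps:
m = 5 (m = Mul(-5, -1) = 5)
Pow(Add(m, Mul(-9, -5)), 2) = Pow(Add(5, Mul(-9, -5)), 2) = Pow(Add(5, 45), 2) = Pow(50, 2) = 2500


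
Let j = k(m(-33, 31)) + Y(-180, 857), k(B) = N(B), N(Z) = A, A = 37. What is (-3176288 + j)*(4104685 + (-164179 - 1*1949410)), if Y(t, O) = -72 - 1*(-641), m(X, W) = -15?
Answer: -6323087727472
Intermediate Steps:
N(Z) = 37
k(B) = 37
Y(t, O) = 569 (Y(t, O) = -72 + 641 = 569)
j = 606 (j = 37 + 569 = 606)
(-3176288 + j)*(4104685 + (-164179 - 1*1949410)) = (-3176288 + 606)*(4104685 + (-164179 - 1*1949410)) = -3175682*(4104685 + (-164179 - 1949410)) = -3175682*(4104685 - 2113589) = -3175682*1991096 = -6323087727472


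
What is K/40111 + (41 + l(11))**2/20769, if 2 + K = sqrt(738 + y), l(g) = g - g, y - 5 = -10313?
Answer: 67385053/833065359 + I*sqrt(9570)/40111 ≈ 0.080888 + 0.0024389*I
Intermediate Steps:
y = -10308 (y = 5 - 10313 = -10308)
l(g) = 0
K = -2 + I*sqrt(9570) (K = -2 + sqrt(738 - 10308) = -2 + sqrt(-9570) = -2 + I*sqrt(9570) ≈ -2.0 + 97.826*I)
K/40111 + (41 + l(11))**2/20769 = (-2 + I*sqrt(9570))/40111 + (41 + 0)**2/20769 = (-2 + I*sqrt(9570))*(1/40111) + 41**2*(1/20769) = (-2/40111 + I*sqrt(9570)/40111) + 1681*(1/20769) = (-2/40111 + I*sqrt(9570)/40111) + 1681/20769 = 67385053/833065359 + I*sqrt(9570)/40111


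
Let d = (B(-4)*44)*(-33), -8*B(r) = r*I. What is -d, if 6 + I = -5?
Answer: -7986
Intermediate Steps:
I = -11 (I = -6 - 5 = -11)
B(r) = 11*r/8 (B(r) = -r*(-11)/8 = -(-11)*r/8 = 11*r/8)
d = 7986 (d = (((11/8)*(-4))*44)*(-33) = -11/2*44*(-33) = -242*(-33) = 7986)
-d = -1*7986 = -7986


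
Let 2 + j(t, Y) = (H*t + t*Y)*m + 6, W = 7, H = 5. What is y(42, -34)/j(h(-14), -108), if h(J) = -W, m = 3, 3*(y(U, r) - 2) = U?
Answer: 16/2167 ≈ 0.0073835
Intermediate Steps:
y(U, r) = 2 + U/3
h(J) = -7 (h(J) = -1*7 = -7)
j(t, Y) = 4 + 15*t + 3*Y*t (j(t, Y) = -2 + ((5*t + t*Y)*3 + 6) = -2 + ((5*t + Y*t)*3 + 6) = -2 + ((15*t + 3*Y*t) + 6) = -2 + (6 + 15*t + 3*Y*t) = 4 + 15*t + 3*Y*t)
y(42, -34)/j(h(-14), -108) = (2 + (⅓)*42)/(4 + 15*(-7) + 3*(-108)*(-7)) = (2 + 14)/(4 - 105 + 2268) = 16/2167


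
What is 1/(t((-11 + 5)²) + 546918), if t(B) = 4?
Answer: 1/546922 ≈ 1.8284e-6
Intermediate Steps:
1/(t((-11 + 5)²) + 546918) = 1/(4 + 546918) = 1/546922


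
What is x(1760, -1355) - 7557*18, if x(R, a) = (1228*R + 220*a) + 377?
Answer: 1727531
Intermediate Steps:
x(R, a) = 377 + 220*a + 1228*R (x(R, a) = (220*a + 1228*R) + 377 = 377 + 220*a + 1228*R)
x(1760, -1355) - 7557*18 = (377 + 220*(-1355) + 1228*1760) - 7557*18 = (377 - 298100 + 2161280) - 136026 = 1863557 - 136026 = 1727531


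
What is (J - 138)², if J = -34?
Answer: 29584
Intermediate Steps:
(J - 138)² = (-34 - 138)² = (-172)² = 29584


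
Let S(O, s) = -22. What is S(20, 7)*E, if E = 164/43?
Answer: -3608/43 ≈ -83.907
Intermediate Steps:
E = 164/43 (E = 164*(1/43) = 164/43 ≈ 3.8140)
S(20, 7)*E = -22*164/43 = -3608/43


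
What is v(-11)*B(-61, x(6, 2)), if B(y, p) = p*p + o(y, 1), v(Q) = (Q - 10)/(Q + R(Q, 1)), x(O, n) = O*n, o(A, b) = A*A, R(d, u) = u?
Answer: 16233/2 ≈ 8116.5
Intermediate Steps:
o(A, b) = A²
v(Q) = (-10 + Q)/(1 + Q) (v(Q) = (Q - 10)/(Q + 1) = (-10 + Q)/(1 + Q))
B(y, p) = p² + y² (B(y, p) = p*p + y² = p² + y²)
v(-11)*B(-61, x(6, 2)) = ((-10 - 11)/(1 - 11))*((6*2)² + (-61)²) = (-21/(-10))*(12² + 3721) = (-⅒*(-21))*(144 + 3721) = (21/10)*3865 = 16233/2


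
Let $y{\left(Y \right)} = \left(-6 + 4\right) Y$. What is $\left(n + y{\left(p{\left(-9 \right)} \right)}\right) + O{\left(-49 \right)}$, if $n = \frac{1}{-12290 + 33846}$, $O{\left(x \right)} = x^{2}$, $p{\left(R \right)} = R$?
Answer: $\frac{52143965}{21556} \approx 2419.0$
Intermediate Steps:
$y{\left(Y \right)} = - 2 Y$
$n = \frac{1}{21556} \approx 4.6391 \cdot 10^{-5}$
$\left(n + y{\left(p{\left(-9 \right)} \right)}\right) + O{\left(-49 \right)} = \left(\frac{1}{21556} - -18\right) + \left(-49\right)^{2} = \left(\frac{1}{21556} + 18\right) + 2401 = \frac{388009}{21556} + 2401 = \frac{52143965}{21556}$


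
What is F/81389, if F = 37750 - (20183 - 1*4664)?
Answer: 2021/7399 ≈ 0.27315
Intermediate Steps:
F = 22231 (F = 37750 - (20183 - 4664) = 37750 - 1*15519 = 37750 - 15519 = 22231)
F/81389 = 22231/81389 = 22231*(1/81389) = 2021/7399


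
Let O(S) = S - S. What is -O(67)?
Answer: 0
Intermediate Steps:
O(S) = 0
-O(67) = -1*0 = 0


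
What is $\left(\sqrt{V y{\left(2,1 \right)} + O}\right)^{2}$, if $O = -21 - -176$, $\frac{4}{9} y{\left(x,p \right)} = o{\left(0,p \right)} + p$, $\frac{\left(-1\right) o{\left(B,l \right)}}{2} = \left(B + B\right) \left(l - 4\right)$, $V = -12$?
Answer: $128$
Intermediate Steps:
$o{\left(B,l \right)} = - 4 B \left(-4 + l\right)$ ($o{\left(B,l \right)} = - 2 \left(B + B\right) \left(l - 4\right) = - 2 \cdot 2 B \left(-4 + l\right) = - 4 B \left(-4 + l\right)$)
$y{\left(x,p \right)} = \frac{9 p}{4}$ ($y{\left(x,p \right)} = \frac{9 \left(4 \cdot 0 \left(4 - p\right) + p\right)}{4} = \frac{9 \left(0 + p\right)}{4} = \frac{9 p}{4}$)
$O = 155$ ($O = -21 + 176 = 155$)
$\left(\sqrt{V y{\left(2,1 \right)} + O}\right)^{2} = \left(\sqrt{- 12 \cdot \frac{9}{4} \cdot 1 + 155}\right)^{2} = \left(\sqrt{\left(-12\right) \frac{9}{4} + 155}\right)^{2} = \left(\sqrt{-27 + 155}\right)^{2} = \left(\sqrt{128}\right)^{2} = \left(8 \sqrt{2}\right)^{2} = 128$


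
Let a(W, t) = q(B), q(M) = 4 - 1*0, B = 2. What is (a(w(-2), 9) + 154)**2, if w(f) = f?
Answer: 24964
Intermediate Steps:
q(M) = 4 (q(M) = 4 + 0 = 4)
a(W, t) = 4
(a(w(-2), 9) + 154)**2 = (4 + 154)**2 = 158**2 = 24964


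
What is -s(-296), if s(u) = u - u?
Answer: 0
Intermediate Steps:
s(u) = 0
-s(-296) = -1*0 = 0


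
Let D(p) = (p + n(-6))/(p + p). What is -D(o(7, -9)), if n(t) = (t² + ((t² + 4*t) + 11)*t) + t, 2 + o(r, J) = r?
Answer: 103/10 ≈ 10.300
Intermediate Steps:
o(r, J) = -2 + r
n(t) = t + t² + t*(11 + t² + 4*t) (n(t) = (t² + (11 + t² + 4*t)*t) + t = (t² + t*(11 + t² + 4*t)) + t = t + t² + t*(11 + t² + 4*t))
D(p) = (-108 + p)/(2*p) (D(p) = (p - 6*(12 + (-6)² + 5*(-6)))/(p + p) = (p - 6*(12 + 36 - 30))/((2*p)) = (p - 6*18)*(1/(2*p)) = (p - 108)*(1/(2*p)) = (-108 + p)*(1/(2*p)) = (-108 + p)/(2*p))
-D(o(7, -9)) = -(-108 + (-2 + 7))/(2*(-2 + 7)) = -(-108 + 5)/(2*5) = -(-103)/(2*5) = -1*(-103/10) = 103/10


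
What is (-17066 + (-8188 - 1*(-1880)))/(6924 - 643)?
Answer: -23374/6281 ≈ -3.7214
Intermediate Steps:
(-17066 + (-8188 - 1*(-1880)))/(6924 - 643) = (-17066 + (-8188 + 1880))/6281 = (-17066 - 6308)*(1/6281) = -23374*1/6281 = -23374/6281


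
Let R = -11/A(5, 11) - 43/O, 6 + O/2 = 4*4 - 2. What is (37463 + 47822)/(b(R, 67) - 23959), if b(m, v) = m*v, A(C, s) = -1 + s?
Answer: -6822800/1937021 ≈ -3.5223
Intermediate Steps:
O = 16 (O = -12 + 2*(4*4 - 2) = -12 + 2*(16 - 2) = -12 + 2*14 = -12 + 28 = 16)
R = -303/80 (R = -11/(-1 + 11) - 43/16 = -11/10 - 43*1/16 = -11*1/10 - 43/16 = -11/10 - 43/16 = -303/80 ≈ -3.7875)
(37463 + 47822)/(b(R, 67) - 23959) = (37463 + 47822)/(-303/80*67 - 23959) = 85285/(-20301/80 - 23959) = 85285/(-1937021/80) = 85285*(-80/1937021) = -6822800/1937021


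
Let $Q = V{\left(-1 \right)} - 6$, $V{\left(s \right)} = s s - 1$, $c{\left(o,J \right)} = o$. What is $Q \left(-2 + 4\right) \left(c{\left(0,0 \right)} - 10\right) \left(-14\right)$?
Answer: $-1680$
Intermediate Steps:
$V{\left(s \right)} = -1 + s^{2}$ ($V{\left(s \right)} = s^{2} - 1 = -1 + s^{2}$)
$Q = -6$ ($Q = \left(-1 + \left(-1\right)^{2}\right) - 6 = \left(-1 + 1\right) - 6 = 0 - 6 = -6$)
$Q \left(-2 + 4\right) \left(c{\left(0,0 \right)} - 10\right) \left(-14\right) = - 6 \left(-2 + 4\right) \left(0 - 10\right) \left(-14\right) = - 6 \cdot 2 \left(-10\right) \left(-14\right) = \left(-6\right) \left(-20\right) \left(-14\right) = 120 \left(-14\right) = -1680$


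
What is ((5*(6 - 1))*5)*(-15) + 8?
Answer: -1867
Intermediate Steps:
((5*(6 - 1))*5)*(-15) + 8 = ((5*5)*5)*(-15) + 8 = (25*5)*(-15) + 8 = 125*(-15) + 8 = -1875 + 8 = -1867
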